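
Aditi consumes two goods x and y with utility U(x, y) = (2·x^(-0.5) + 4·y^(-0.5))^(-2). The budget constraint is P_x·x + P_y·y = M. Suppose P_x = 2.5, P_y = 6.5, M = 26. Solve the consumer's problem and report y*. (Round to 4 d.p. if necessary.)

y* = 2.7432

MU_x ∝ 2·x^(-1.5), MU_y ∝ 4·y^(-1.5), so MRS = (1/2)·(y/x)^(1.5) = P_x/P_y.
Hence y/x = (2·P_x/P_y)^(1/(1.5)), i.e. raised to the 2/3 power.
With the ratio pinned down, the budget gives x* = M/(P_x + P_y·(y/x)) and y* = (y/x)·x*.
Numerically y/x = 0.839533, so x* = 26/(2.5 + 6.5·0.839533) = 3.2676 and y* = 0.839533·3.2676 = 2.7432.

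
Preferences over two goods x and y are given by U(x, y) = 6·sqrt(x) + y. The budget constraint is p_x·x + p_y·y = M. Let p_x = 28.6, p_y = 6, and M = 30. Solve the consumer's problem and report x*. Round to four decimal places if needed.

Solve: √x = 3·p_y/p_x, so x*(p_x,p_y) = (3·p_y/p_x)², and y* = (M − p_x·x*)/p_y.
Plugging in: x* = (3·6/28.6)² = 0.3961.

x* = 0.3961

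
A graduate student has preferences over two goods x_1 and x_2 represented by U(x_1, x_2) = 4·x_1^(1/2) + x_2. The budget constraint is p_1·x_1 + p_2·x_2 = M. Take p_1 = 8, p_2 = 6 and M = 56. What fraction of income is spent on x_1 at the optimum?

Set MRS = p_1/p_2: 2·x_1^(−1/2) = p_1/p_2.
Solve: √x_1 = 2·p_2/p_1, so x_1*(p_1,p_2) = (2·p_2/p_1)², and x_2* = (M − p_1·x_1*)/p_2.
Plugging in: x_1* = (2·6/8)² = 2.25, x_2* = 6.3333.
Expenditure on x_1: 8·2.25 = 18; share = 0.3214.

share on x_1 = 0.3214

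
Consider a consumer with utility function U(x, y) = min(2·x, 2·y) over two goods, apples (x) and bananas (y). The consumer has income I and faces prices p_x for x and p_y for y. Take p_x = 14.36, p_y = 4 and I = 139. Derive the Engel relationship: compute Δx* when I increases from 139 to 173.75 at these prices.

With perfect complements, no substitution: consume in ratio x:y = 2:2.
Budget: p_x·x + p_y·x = I, so (2·p_x + 2·p_y)·x = 2·I.
Demand: x*(p_x,p_y,I) = 2·I/(2·p_x + 2·p_y), y* = 2·I/(2·p_x + 2·p_y).
Here 2·14.36 + 2·4 = 36.72, giving x* = 7.5708.
At I' = 173.75: x* = 9.4635. Change: 9.4635 − 7.5708 = 1.8927.

Δx* = 1.8927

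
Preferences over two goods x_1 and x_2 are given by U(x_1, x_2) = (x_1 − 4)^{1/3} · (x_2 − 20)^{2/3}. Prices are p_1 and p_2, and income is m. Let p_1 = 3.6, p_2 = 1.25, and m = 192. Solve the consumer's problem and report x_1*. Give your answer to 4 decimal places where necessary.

Let x_1' = x_1−4, x_2' = x_2−20. MRS = (1/2)·x_2'/x_1' = p_1/p_2.
Substituting into the budget: x_1* = 4 + 1/3·(m − 4·p_1 − 20·p_2)/p_1, and x_2* = 20 + 2/3·(…)/p_2.
Discretionary income = 192 − 4·3.6 − 20·1.25 = 152.6; x_1* = 4 + 1/3·152.6/3.6 = 18.1296.

x_1* = 18.1296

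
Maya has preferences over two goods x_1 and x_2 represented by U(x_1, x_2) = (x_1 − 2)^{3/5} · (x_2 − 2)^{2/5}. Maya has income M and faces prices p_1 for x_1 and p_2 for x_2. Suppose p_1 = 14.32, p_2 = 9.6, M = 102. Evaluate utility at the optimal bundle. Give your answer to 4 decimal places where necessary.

Let x_1' = x_1−2, x_2' = x_2−2. MRS = (3/2)·x_2'/x_1' = p_1/p_2.
Substituting into the budget: x_1* = 2 + 0.6·(M − 2·p_1 − 2·p_2)/p_1, and x_2* = 2 + 0.4·(…)/p_2.
Discretionary income = 102 − 2·14.32 − 2·9.6 = 54.16; x_1* = 2 + 0.6·54.16/14.32 = 4.2693; x_2* = 2 + 0.4·54.16/9.6 = 4.2567.
Utility at the optimum: U(4.2693, 4.2567) = 2.2642.

V = 2.2642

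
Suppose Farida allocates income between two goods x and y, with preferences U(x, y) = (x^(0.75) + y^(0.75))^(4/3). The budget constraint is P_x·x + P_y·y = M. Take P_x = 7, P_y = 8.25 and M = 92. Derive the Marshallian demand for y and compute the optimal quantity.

MU_x ∝ x^(-0.25), MU_y ∝ y^(-0.25), so MRS = (y/x)^(0.25) = P_x/P_y.
Hence y/x = (P_x/P_y)^(1/(0.25)), i.e. raised to the 4 power.
With the ratio pinned down, the budget gives x* = M/(P_x + P_y·(y/x)) and y* = (y/x)·x*.
Numerically y/x = 0.518294, so x* = 92/(7 + 8.25·0.518294) = 8.159 and y* = 0.518294·8.159 = 4.2287.

y* = 4.2287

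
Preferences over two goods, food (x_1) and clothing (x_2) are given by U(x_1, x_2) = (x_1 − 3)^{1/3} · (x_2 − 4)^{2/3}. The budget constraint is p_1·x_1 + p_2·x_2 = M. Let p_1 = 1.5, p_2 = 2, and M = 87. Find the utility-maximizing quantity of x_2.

x_2* = 28.8333

Let x_1' = x_1−3, x_2' = x_2−4. MRS = (1/2)·x_2'/x_1' = p_1/p_2.
Substituting into the budget: x_1* = 3 + 1/3·(M − 3·p_1 − 4·p_2)/p_1, and x_2* = 4 + 2/3·(…)/p_2.
Discretionary income = 87 − 3·1.5 − 4·2 = 74.5; x_2* = 4 + 2/3·74.5/2 = 28.8333.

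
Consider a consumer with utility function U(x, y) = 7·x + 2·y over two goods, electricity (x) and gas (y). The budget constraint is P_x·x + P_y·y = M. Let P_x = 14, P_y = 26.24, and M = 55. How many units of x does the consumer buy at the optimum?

x* = 3.9286

Perfect substitutes: compare marginal utility per dollar. 7/P_x vs 2/P_y → 0.5 vs 0.0762.
x gives more utility per dollar, so spend all income on x: x* = M/P_x, y* = 0.
Numerically: x* = 3.9286, y* = 0.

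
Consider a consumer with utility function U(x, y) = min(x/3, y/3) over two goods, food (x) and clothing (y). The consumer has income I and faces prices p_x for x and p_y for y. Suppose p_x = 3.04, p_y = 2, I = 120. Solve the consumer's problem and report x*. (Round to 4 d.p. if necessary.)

With perfect complements, no substitution: consume in ratio x:y = 3:3.
Budget: p_x·x + p_y·x = I, so (3·p_x + 3·p_y)·x = 3·I.
Demand: x*(p_x,p_y,I) = 3·I/(3·p_x + 3·p_y), y* = 3·I/(3·p_x + 3·p_y).
Here 3·3.04 + 3·2 = 15.12, giving x* = 23.8095.

x* = 23.8095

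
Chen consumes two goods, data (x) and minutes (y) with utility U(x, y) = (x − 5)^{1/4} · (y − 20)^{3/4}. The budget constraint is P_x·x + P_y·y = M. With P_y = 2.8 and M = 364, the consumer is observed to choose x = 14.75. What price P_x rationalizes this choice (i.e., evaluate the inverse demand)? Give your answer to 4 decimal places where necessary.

P_x = 7

This is Cobb-Douglas in (x−5, y−20): tangency gives 0.25·P_y·(y−20) = 0.75·P_x·(x−5).
Substituting into the budget: x* = 5 + 0.25·(M − 5·P_x − 20·P_y)/P_x, and y* = 20 + 0.75·(…)/P_y.
Set x* = 14.75 in the demand function and solve for P_x: P_x = 7.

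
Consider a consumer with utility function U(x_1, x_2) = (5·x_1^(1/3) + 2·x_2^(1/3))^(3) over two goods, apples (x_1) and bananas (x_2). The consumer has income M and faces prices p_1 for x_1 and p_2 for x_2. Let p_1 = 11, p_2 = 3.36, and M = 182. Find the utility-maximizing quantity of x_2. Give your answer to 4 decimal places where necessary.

From the CES first-order condition, (5/2)·(x_2/x_1)^(2/3) = p_1/p_2.
Solve for the ratio: x_2/x_1 = [(2/5)·p_1/p_2]^(1.5).
With the ratio pinned down, the budget gives x_1* = M/(p_1 + p_2·(x_2/x_1)) and x_2* = (x_2/x_1)·x_1*.
Numerically x_2/x_1 = 1.498546, so x_1* = 182/(11 + 3.36·1.498546) = 11.3501 and x_2* = 1.498546·11.3501 = 17.0086.

x_2* = 17.0086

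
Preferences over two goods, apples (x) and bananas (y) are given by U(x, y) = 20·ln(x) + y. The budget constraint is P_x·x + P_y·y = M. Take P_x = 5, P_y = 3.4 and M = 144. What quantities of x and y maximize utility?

x* = 13.6, y* = 22.3529

MU_x = 20/x, MU_y = 1. Tangency: 20/x = P_x/P_y.
So x*(P_x,P_y) = 20·P_y/P_x, independent of income; and y* = (M − 20·P_y)/P_y.
At the given prices: x* = 20·3.4/5 = 13.6, and y* = 22.3529.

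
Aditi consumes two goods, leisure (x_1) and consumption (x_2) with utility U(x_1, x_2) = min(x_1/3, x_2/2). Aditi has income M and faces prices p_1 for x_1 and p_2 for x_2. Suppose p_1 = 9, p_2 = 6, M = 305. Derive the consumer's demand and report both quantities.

Leontief preferences: the optimum is at the kink where x_1/3 = x_2/2, i.e. x_2 = (2/3)·x_1.
Budget: p_1·x_1 + p_2·(2/3)·x_1 = M, so (3·p_1 + 2·p_2)·x_1 = 3·M.
Demand: x_1*(p_1,p_2,M) = 3·M/(3·p_1 + 2·p_2), x_2* = 2·M/(3·p_1 + 2·p_2).
Here 3·9 + 2·6 = 39, giving x_1* = 23.4615 and x_2* = 15.641.

x_1* = 23.4615, x_2* = 15.641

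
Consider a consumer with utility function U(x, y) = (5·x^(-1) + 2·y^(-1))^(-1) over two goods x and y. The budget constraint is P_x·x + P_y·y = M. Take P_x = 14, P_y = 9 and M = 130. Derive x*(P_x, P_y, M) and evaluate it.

x* = 6.1613

MU_x ∝ 5·x^(-2), MU_y ∝ 2·y^(-2), so MRS = (5/2)·(y/x)^(2) = P_x/P_y.
Solve for the ratio: y/x = [(2/5)·P_x/P_y]^(0.5).
Substitute y = (y/x)·x into the budget: x* = M/(P_x + P_y·(y/x)).
Numerically y/x = 0.788811, so x* = 130/(14 + 9·0.788811) = 6.1613.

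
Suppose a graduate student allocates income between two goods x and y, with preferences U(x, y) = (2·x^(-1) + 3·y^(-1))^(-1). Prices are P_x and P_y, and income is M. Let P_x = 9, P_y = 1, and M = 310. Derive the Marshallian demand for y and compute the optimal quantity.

Numerically y/x = 3.674235, so x* = 310/(9 + 1·3.674235) = 24.4591 and y* = 3.674235·24.4591 = 89.8684.

y* = 89.8684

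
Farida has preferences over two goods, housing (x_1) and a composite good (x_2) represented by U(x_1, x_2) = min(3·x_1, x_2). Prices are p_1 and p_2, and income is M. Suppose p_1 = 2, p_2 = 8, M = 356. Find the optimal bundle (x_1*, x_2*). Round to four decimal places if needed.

Leontief preferences: the optimum is at the kink where x_1/1 = x_2/3, i.e. x_2 = 3·x_1.
Budget: p_1·x_1 + p_2·3·x_1 = M, so (p_1 + 3·p_2)·x_1 = M.
Demand: x_1*(p_1,p_2,M) = M/(p_1 + 3·p_2), x_2* = 3·M/(p_1 + 3·p_2).
Here 2 + 3·8 = 26, giving x_1* = 13.6923 and x_2* = 41.0769.

x_1* = 13.6923, x_2* = 41.0769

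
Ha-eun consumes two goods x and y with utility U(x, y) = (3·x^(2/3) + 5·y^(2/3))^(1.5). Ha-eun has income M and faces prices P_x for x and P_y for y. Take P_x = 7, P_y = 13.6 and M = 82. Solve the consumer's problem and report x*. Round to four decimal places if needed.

From the CES first-order condition, (3/5)·(y/x)^(1/3) = P_x/P_y.
Solve for the ratio: y/x = [(5/3)·P_x/P_y]^(3).
Substitute y = (y/x)·x into the budget: x* = M/(P_x + P_y·(y/x)).
Numerically y/x = 0.631282, so x* = 82/(7 + 13.6·0.631282) = 5.2613.

x* = 5.2613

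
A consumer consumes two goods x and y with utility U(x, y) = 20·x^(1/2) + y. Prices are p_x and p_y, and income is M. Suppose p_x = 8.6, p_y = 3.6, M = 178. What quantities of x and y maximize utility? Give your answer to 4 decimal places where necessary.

x* = 17.523, y* = 7.584

Set MRS = p_x/p_y: 10·x^(−1/2) = p_x/p_y.
Solve: √x = 10·p_y/p_x, so x*(p_x,p_y) = (10·p_y/p_x)², and y* = (M − p_x·x*)/p_y.
Plugging in: x* = (10·3.6/8.6)² = 17.523, y* = 7.584.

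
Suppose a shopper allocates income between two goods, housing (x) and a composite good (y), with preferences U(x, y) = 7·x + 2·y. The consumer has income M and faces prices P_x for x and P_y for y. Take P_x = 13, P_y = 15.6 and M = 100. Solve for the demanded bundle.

x* = 7.6923, y* = 0

x gives more utility per dollar, so spend all income on x: x* = M/P_x, y* = 0.
Numerically: x* = 7.6923, y* = 0.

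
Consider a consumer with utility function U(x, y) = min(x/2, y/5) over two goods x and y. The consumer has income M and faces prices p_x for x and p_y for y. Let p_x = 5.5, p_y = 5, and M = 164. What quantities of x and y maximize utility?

With perfect complements, no substitution: consume in ratio x:y = 2:5.
Budget: p_x·x + p_y·(5/2)·x = M, so (2·p_x + 5·p_y)·x = 2·M.
Demand: x*(p_x,p_y,M) = 2·M/(2·p_x + 5·p_y), y* = 5·M/(2·p_x + 5·p_y).
Here 2·5.5 + 5·5 = 36, giving x* = 9.1111 and y* = 22.7778.

x* = 9.1111, y* = 22.7778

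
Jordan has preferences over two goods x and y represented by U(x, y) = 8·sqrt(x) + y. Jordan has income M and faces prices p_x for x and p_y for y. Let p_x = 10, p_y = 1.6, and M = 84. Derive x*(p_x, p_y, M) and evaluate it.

Solve: √x = 4·p_y/p_x, so x*(p_x,p_y) = (4·p_y/p_x)², and y* = (M − p_x·x*)/p_y.
Plugging in: x* = (4·1.6/10)² = 0.4096.

x* = 0.4096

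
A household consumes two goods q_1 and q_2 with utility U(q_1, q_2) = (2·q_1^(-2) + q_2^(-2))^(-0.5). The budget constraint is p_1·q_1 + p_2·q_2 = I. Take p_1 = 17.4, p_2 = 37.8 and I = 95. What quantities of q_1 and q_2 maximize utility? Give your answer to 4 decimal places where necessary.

From the CES first-order condition, 2·(q_2/q_1)^(3) = p_1/p_2.
Hence q_2/q_1 = ((1/2)·p_1/p_2)^(1/(3)), i.e. raised to the 1/3 power.
Substitute q_2 = (q_2/q_1)·q_1 into the budget: q_1* = I/(p_1 + p_2·(q_2/q_1)).
Numerically q_2/q_1 = 0.612833, so q_1* = 95/(17.4 + 37.8·0.612833) = 2.3419 and q_2* = 0.612833·2.3419 = 1.4352.

q_1* = 2.3419, q_2* = 1.4352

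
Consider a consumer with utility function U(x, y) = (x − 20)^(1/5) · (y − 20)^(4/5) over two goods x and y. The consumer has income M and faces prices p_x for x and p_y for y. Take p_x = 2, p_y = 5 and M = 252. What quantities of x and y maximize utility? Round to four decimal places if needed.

x* = 31.2, y* = 37.92

This is Cobb-Douglas in (x−20, y−20): tangency gives 0.2·p_y·(y−20) = 0.8·p_x·(x−20).
After buying the subsistence bundle (20, 20), a share 0.2 of the remaining income goes to x: x* = 20 + 0.2·(M − 20p_x − 20p_y)/p_x.
Discretionary income = 252 − 20·2 − 20·5 = 112; x* = 20 + 0.2·112/2 = 31.2; y* = 20 + 0.8·112/5 = 37.92.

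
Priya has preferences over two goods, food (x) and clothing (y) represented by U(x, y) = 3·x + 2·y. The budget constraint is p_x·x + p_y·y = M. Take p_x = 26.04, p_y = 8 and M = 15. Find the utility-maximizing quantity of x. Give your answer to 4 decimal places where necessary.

Perfect substitutes: compare marginal utility per dollar. 3/p_x vs 2/p_y → 0.1152 vs 0.25.
y gives more utility per dollar, so spend all income on y: y* = M/p_y, x* = 0.
Numerically: x* = 0, y* = 1.875.

x* = 0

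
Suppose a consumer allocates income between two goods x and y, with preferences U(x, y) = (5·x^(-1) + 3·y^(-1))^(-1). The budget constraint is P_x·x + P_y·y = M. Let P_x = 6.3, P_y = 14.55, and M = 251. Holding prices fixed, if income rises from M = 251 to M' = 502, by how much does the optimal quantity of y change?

MU_x ∝ 5·x^(-2), MU_y ∝ 3·y^(-2), so MRS = (5/3)·(y/x)^(2) = P_x/P_y.
Solve for the ratio: y/x = [(3/5)·P_x/P_y]^(0.5).
With the ratio pinned down, the budget gives x* = M/(P_x + P_y·(y/x)) and y* = (y/x)·x*.
Numerically y/x = 0.5097, so x* = 251/(6.3 + 14.55·0.5097) = 18.2996 and y* = 0.5097·18.2996 = 9.3273.
At M' = 502: y* = 18.6546. Change: 18.6546 − 9.3273 = 9.3273.

Δy* = 9.3273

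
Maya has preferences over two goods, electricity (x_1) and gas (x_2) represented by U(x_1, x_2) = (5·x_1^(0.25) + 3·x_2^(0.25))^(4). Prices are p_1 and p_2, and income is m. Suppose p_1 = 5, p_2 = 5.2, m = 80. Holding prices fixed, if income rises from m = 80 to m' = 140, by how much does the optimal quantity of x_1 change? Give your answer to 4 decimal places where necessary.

MRS = MU_x_1/MU_x_2 = (5/3)·(x_2/x_1)^(0.75). Set equal to p_1/p_2.
Hence x_2/x_1 = ((3/5)·p_1/p_2)^(1/(0.75)), i.e. raised to the 4/3 power.
With the ratio pinned down, the budget gives x_1* = m/(p_1 + p_2·(x_2/x_1)) and x_2* = (x_2/x_1)·x_1*.
Numerically x_2/x_1 = 0.480276, so x_1* = 80/(5 + 5.2·0.480276) = 10.6703.
At m' = 140: x_1* = 18.6731. Change: 18.6731 − 10.6703 = 8.0027.

Δx_1* = 8.0027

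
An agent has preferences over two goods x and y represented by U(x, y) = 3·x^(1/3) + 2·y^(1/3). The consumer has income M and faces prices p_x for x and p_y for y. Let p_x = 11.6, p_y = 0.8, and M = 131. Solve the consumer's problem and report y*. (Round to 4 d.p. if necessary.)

MU_x ∝ 3·x^(-2/3), MU_y ∝ 2·y^(-2/3), so MRS = (3/2)·(y/x)^(2/3) = p_x/p_y.
Solve for the ratio: y/x = [(2/3)·p_x/p_y]^(1.5).
Substitute y = (y/x)·x into the budget: x* = M/(p_x + p_y·(y/x)).
Numerically y/x = 30.054888, so x* = 131/(11.6 + 0.8·30.054888) = 3.6752 and y* = 30.054888·3.6752 = 110.459.

y* = 110.459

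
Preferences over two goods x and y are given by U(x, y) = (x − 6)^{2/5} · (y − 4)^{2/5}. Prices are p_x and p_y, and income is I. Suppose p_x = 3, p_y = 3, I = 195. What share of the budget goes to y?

share on y = 0.4846

MRS = (y−4)/(x−6). Tangency with p_x/p_y gives y−4 = (p_x/p_y)·(x−6).
Substituting into the budget: x* = 6 + 0.5·(I − 6·p_x − 4·p_y)/p_x, and y* = 4 + 0.5·(…)/p_y.
Discretionary income = 195 − 6·3 − 4·3 = 165; x* = 6 + 0.5·165/3 = 33.5; y* = 4 + 0.5·165/3 = 31.5.
Expenditure on y: 3·31.5 = 94.5; share = 0.4846.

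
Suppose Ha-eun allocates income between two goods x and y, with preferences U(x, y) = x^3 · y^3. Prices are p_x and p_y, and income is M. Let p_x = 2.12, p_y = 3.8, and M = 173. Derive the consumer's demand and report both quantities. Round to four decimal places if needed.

At p_x=2.12, p_y=3.8, M=173: x* = 0.5·173/2.12 = 40.8019, y* = 22.7632.

x* = 40.8019, y* = 22.7632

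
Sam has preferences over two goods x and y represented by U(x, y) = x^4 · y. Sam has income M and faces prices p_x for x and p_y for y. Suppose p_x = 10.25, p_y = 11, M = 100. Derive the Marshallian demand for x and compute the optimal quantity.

x* = 7.8049

The MRS is 4·y/x. Set MRS = p_x/p_y.
So 4·p_y·y = p_x·x; combined with the budget, a share 0.8 of income goes to x.
Demand: x*(p_x,p_y,M) = 0.8·M/p_x and y* = 0.2·M/p_y.
At p_x=10.25, p_y=11, M=100: x* = 0.8·100/10.25 = 7.8049.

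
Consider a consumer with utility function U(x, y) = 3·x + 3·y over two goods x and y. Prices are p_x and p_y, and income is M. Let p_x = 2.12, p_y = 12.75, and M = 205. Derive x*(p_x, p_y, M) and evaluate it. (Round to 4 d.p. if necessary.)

x* = 96.6981

Linear utility — the consumer picks whichever good has higher MU/price: 3/2.12 = 1.4151 vs 3/12.75 = 0.2353.
x gives more utility per dollar, so spend all income on x: x* = M/p_x, y* = 0.
Numerically: x* = 96.6981, y* = 0.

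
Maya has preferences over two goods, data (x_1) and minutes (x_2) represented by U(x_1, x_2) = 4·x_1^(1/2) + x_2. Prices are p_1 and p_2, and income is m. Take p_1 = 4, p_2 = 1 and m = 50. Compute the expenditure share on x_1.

Set MRS = p_1/p_2: 2·x_1^(−1/2) = p_1/p_2.
Thus x_1* = (2·p_2/p_1)² — independent of m — with the rest of income spent on x_2.
Plugging in: x_1* = (2·1/4)² = 0.25, x_2* = 49.
Expenditure on x_1: 4·0.25 = 1; share = 0.02.

share on x_1 = 0.02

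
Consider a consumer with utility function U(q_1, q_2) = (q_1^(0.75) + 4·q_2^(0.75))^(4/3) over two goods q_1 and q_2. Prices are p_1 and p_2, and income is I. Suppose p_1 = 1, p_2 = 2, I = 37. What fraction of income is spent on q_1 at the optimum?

Numerically q_2/q_1 = 16, so q_1* = 37/(1 + 2·16) = 1.1212 and q_2* = 16·1.1212 = 17.9394.
Expenditure on q_1: 1·1.1212 = 1.1212; share = 0.0303.

share on q_1 = 0.0303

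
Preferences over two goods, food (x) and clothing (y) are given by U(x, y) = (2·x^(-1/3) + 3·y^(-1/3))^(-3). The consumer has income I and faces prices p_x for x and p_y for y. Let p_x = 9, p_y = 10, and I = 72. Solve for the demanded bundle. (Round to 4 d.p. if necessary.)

From the CES first-order condition, (2/3)·(y/x)^(4/3) = p_x/p_y.
Hence y/x = ((3/2)·p_x/p_y)^(1/(4/3)), i.e. raised to the 0.75 power.
Substitute y = (y/x)·x into the budget: x* = I/(p_x + p_y·(y/x)).
Numerically y/x = 1.252421, so x* = 72/(9 + 10·1.252421) = 3.3451 and y* = 1.252421·3.3451 = 4.1894.

x* = 3.3451, y* = 4.1894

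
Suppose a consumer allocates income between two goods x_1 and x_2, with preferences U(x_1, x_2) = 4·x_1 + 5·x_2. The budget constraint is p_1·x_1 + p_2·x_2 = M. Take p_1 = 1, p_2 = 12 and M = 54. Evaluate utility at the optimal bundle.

V = 216

Perfect substitutes: compare marginal utility per dollar. 4/p_1 vs 5/p_2 → 4 vs 0.4167.
x_1 gives more utility per dollar, so spend all income on x_1: x_1* = M/p_1, x_2* = 0.
Numerically: x_1* = 54, x_2* = 0.
Utility at the optimum: U(54, 0) = 216.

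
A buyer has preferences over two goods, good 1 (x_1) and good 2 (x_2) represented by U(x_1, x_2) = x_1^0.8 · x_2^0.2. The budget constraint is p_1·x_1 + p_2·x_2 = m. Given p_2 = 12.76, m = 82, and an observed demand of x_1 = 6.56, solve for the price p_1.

p_1 = 10

The MRS is 4·x_2/x_1. Set MRS = p_1/p_2.
Rearranging, p_2·x_2 = (1/4)·p_1·x_1. Substituting into the budget gives p_1·x_1·(1 + (1/4)) = m.
Demand: x_1*(p_1,p_2,m) = 0.8·m/p_1 and x_2* = 0.2·m/p_2.
Set x_1* = 6.56 in the demand function and solve for p_1: p_1 = 10.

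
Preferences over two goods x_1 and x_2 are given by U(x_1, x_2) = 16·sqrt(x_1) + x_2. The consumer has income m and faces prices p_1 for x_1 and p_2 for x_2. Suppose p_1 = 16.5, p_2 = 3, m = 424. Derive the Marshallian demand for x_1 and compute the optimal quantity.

MU_x_1 = 8/√x_1, MU_x_2 = 1. Tangency: 8/√x_1 = p_1/p_2.
Solve: √x_1 = 8·p_2/p_1, so x_1*(p_1,p_2) = (8·p_2/p_1)², and x_2* = (m − p_1·x_1*)/p_2.
Plugging in: x_1* = (8·3/16.5)² = 2.1157.

x_1* = 2.1157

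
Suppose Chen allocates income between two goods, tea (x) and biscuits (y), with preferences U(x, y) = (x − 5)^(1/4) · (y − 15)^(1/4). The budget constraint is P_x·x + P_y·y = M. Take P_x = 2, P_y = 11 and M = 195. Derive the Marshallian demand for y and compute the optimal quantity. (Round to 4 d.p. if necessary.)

This is Cobb-Douglas in (x−5, y−15): tangency gives 0.25·P_y·(y−15) = 0.25·P_x·(x−5).
Substituting into the budget: x* = 5 + 0.5·(M − 5·P_x − 15·P_y)/P_x, and y* = 15 + 0.5·(…)/P_y.
Discretionary income = 195 − 5·2 − 15·11 = 20; y* = 15 + 0.5·20/11 = 15.9091.

y* = 15.9091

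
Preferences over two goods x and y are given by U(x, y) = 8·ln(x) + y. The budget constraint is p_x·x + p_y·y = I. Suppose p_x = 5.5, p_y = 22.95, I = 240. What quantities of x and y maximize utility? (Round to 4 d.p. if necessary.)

MU_x = 8/x, MU_y = 1. Tangency: 8/x = p_x/p_y.
So x*(p_x,p_y) = 8·p_y/p_x, independent of income; and y* = (I − 8·p_y)/p_y.
At the given prices: x* = 8·22.95/5.5 = 33.3818, and y* = 2.4575.

x* = 33.3818, y* = 2.4575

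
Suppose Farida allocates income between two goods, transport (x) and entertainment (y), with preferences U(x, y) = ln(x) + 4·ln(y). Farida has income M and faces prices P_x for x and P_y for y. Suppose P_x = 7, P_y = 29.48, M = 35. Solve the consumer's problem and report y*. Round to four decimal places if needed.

At P_x=7, P_y=29.48, M=35: y* = 0.8·35/29.48 = 0.9498.

y* = 0.9498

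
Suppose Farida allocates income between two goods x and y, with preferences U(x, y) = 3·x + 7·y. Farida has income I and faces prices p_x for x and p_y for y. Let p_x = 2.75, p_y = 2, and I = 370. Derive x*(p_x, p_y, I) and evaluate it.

x* = 0

Linear utility — the consumer picks whichever good has higher MU/price: 3/2.75 = 1.0909 vs 7/2 = 3.5.
y gives more utility per dollar, so spend all income on y: y* = I/p_y, x* = 0.
Numerically: x* = 0, y* = 185.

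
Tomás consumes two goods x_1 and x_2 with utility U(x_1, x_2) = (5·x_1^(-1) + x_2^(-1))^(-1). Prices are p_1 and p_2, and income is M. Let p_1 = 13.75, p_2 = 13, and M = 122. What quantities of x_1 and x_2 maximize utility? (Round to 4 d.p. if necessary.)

x_1* = 6.1837, x_2* = 2.8441

MU_x_1 ∝ 5·x_1^(-2), MU_x_2 ∝ x_2^(-2), so MRS = 5·(x_2/x_1)^(2) = p_1/p_2.
Solve for the ratio: x_2/x_1 = [(1/5)·p_1/p_2]^(0.5).
Substitute x_2 = (x_2/x_1)·x_1 into the budget: x_1* = M/(p_1 + p_2·(x_2/x_1)).
Numerically x_2/x_1 = 0.459933, so x_1* = 122/(13.75 + 13·0.459933) = 6.1837 and x_2* = 0.459933·6.1837 = 2.8441.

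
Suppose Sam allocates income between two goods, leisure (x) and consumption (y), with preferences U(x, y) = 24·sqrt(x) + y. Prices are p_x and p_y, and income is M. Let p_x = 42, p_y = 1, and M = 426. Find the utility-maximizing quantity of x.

x* = 0.0816

Set MRS = p_x/p_y: 12·x^(−1/2) = p_x/p_y.
Thus x* = (12·p_y/p_x)² — independent of M — with the rest of income spent on y.
Plugging in: x* = (12·1/42)² = 0.0816.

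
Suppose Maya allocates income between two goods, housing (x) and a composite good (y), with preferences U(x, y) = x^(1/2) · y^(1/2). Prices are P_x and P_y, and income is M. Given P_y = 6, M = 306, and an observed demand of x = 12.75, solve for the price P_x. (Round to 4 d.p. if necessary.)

P_x = 12

MU_x/MU_y = (0.5·y)/(0.5·x); tangency sets this equal to P_x/P_y.
So 0.5·P_y·y = 0.5·P_x·x; combined with the budget, a share 0.5 of income goes to x.
Demand: x*(P_x,P_y,M) = 0.5·M/P_x and y* = 0.5·M/P_y.
Set x* = 12.75 in the demand function and solve for P_x: P_x = 12.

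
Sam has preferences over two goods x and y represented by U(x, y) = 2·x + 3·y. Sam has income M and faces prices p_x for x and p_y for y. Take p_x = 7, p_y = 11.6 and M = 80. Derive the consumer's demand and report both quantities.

Linear utility — the consumer picks whichever good has higher MU/price: 2/7 = 0.2857 vs 3/11.6 = 0.2586.
x gives more utility per dollar, so spend all income on x: x* = M/p_x, y* = 0.
Numerically: x* = 11.4286, y* = 0.

x* = 11.4286, y* = 0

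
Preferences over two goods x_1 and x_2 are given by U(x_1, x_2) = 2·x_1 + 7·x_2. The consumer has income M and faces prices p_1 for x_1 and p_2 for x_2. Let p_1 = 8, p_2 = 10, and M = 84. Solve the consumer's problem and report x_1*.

x_1* = 0

x_2 gives more utility per dollar, so spend all income on x_2: x_2* = M/p_2, x_1* = 0.
Numerically: x_1* = 0, x_2* = 8.4.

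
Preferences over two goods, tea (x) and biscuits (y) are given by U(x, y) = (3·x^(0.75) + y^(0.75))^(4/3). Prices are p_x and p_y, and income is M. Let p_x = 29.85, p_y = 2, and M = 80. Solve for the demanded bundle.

Numerically y/x = 612.593438, so x* = 80/(29.85 + 2·612.593438) = 0.0637 and y* = 612.593438·0.0637 = 39.0486.

x* = 0.0637, y* = 39.0486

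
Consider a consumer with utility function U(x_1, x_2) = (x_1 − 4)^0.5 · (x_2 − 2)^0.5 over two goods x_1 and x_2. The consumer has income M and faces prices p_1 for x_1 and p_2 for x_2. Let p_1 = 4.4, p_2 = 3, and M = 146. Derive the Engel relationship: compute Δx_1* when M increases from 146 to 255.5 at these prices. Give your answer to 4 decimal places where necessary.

MRS = (x_2−2)/(x_1−4). Tangency with p_1/p_2 gives x_2−2 = (p_1/p_2)·(x_1−4).
After buying the subsistence bundle (4, 2), a share 0.5 of the remaining income goes to x_1: x_1* = 4 + 0.5·(M − 4p_1 − 2p_2)/p_1.
Discretionary income = 146 − 4·4.4 − 2·3 = 122.4; x_1* = 4 + 0.5·122.4/4.4 = 17.9091.
At M' = 255.5: x_1* = 30.3523. Change: 30.3523 − 17.9091 = 12.4432.

Δx_1* = 12.4432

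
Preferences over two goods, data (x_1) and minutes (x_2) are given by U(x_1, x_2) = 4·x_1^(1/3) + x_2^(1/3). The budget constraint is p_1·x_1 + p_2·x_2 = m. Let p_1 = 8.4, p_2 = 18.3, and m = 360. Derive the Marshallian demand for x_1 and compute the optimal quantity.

MU_x_1 ∝ 4·x_1^(-2/3), MU_x_2 ∝ x_2^(-2/3), so MRS = 4·(x_2/x_1)^(2/3) = p_1/p_2.
Hence x_2/x_1 = ((1/4)·p_1/p_2)^(1/(2/3)), i.e. raised to the 1.5 power.
Substitute x_2 = (x_2/x_1)·x_1 into the budget: x_1* = m/(p_1 + p_2·(x_2/x_1)).
Numerically x_2/x_1 = 0.038873, so x_1* = 360/(8.4 + 18.3·0.038873) = 39.511.

x_1* = 39.511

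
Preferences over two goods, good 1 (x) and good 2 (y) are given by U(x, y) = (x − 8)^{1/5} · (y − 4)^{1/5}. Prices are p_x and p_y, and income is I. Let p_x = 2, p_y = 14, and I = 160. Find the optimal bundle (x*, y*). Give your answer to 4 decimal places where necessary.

x* = 30, y* = 7.1429

This is Cobb-Douglas in (x−8, y−4): tangency gives 0.2·p_y·(y−4) = 0.2·p_x·(x−8).
After buying the subsistence bundle (8, 4), a share 0.5 of the remaining income goes to x: x* = 8 + 0.5·(I − 8p_x − 4p_y)/p_x.
Discretionary income = 160 − 8·2 − 4·14 = 88; x* = 8 + 0.5·88/2 = 30; y* = 4 + 0.5·88/14 = 7.1429.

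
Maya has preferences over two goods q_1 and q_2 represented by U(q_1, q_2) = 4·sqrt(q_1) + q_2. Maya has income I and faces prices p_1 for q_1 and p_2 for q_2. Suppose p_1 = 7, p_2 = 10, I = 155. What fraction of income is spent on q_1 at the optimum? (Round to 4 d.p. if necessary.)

share on q_1 = 0.3687

Thus q_1* = (2·p_2/p_1)² — independent of I — with the rest of income spent on q_2.
Plugging in: q_1* = (2·10/7)² = 8.1633, q_2* = 9.7857.
Expenditure on q_1: 7·8.1633 = 57.1429; share = 0.3687.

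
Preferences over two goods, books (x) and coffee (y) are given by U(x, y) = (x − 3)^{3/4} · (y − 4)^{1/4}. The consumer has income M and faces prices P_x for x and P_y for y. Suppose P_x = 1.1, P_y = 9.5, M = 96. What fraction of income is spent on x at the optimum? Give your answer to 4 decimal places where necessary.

share on x = 0.4617

Let x' = x−3, y' = y−4. MRS = 3·y'/x' = P_x/P_y.
Substituting into the budget: x* = 3 + 0.75·(M − 3·P_x − 4·P_y)/P_x, and y* = 4 + 0.25·(…)/P_y.
Discretionary income = 96 − 3·1.1 − 4·9.5 = 54.7; x* = 3 + 0.75·54.7/1.1 = 40.2955; y* = 4 + 0.25·54.7/9.5 = 5.4395.
Expenditure on x: 1.1·40.2955 = 44.325; share = 0.4617.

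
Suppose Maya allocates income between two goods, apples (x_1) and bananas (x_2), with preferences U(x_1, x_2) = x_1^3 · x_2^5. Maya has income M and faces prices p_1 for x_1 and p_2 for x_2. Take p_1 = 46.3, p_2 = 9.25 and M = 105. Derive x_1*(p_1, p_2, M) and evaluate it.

x_1* = 0.8504

MU_x_1/MU_x_2 = (3·x_2)/(5·x_1); tangency sets this equal to p_1/p_2.
Rearranging, p_2·x_2 = (5/3)·p_1·x_1. Substituting into the budget gives p_1·x_1·(1 + (5/3)) = M.
Demand: x_1*(p_1,p_2,M) = 0.375·M/p_1 and x_2* = 0.625·M/p_2.
At p_1=46.3, p_2=9.25, M=105: x_1* = 0.375·105/46.3 = 0.8504.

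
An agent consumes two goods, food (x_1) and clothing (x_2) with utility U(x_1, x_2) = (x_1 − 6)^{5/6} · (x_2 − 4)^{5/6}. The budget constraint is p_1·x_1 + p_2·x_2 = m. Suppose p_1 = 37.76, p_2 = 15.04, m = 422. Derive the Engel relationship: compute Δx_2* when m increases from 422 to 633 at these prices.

Δx_2* = 7.0146

MRS = (x_2−4)/(x_1−6). Tangency with p_1/p_2 gives x_2−4 = (p_1/p_2)·(x_1−6).
Substituting into the budget: x_1* = 6 + 0.5·(m − 6·p_1 − 4·p_2)/p_1, and x_2* = 4 + 0.5·(…)/p_2.
Discretionary income = 422 − 6·37.76 − 4·15.04 = 135.28; x_2* = 4 + 0.5·135.28/15.04 = 8.4973.
At m' = 633: x_2* = 15.512. Change: 15.512 − 8.4973 = 7.0146.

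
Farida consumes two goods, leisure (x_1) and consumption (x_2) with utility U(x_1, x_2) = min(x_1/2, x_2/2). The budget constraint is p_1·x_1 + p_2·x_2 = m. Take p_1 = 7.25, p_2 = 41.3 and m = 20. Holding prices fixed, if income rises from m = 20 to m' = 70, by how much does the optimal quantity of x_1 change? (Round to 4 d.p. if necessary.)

Δx_1* = 1.0299

Leontief preferences: the optimum is at the kink where x_1/2 = x_2/2, i.e. x_2 = x_1.
Budget: p_1·x_1 + p_2·x_1 = m, so (2·p_1 + 2·p_2)·x_1 = 2·m.
Demand: x_1*(p_1,p_2,m) = 2·m/(2·p_1 + 2·p_2), x_2* = 2·m/(2·p_1 + 2·p_2).
Here 2·7.25 + 2·41.3 = 97.1, giving x_1* = 0.4119.
At m' = 70: x_1* = 1.4418. Change: 1.4418 − 0.4119 = 1.0299.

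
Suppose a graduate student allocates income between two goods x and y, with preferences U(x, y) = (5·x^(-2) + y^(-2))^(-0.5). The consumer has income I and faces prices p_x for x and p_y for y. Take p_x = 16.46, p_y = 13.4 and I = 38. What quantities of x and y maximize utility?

From the CES first-order condition, 5·(y/x)^(3) = p_x/p_y.
Solve for the ratio: y/x = [(1/5)·p_x/p_y]^(1/3).
With the ratio pinned down, the budget gives x* = I/(p_x + p_y·(y/x)) and y* = (y/x)·x*.
Numerically y/x = 0.626304, so x* = 38/(16.46 + 13.4·0.626304) = 1.529 and y* = 0.626304·1.529 = 0.9576.

x* = 1.529, y* = 0.9576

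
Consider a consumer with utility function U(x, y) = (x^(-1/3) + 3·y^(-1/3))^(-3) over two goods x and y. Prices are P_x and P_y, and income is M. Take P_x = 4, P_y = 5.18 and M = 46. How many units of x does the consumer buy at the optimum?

From the CES first-order condition, (1/3)·(y/x)^(4/3) = P_x/P_y.
Hence y/x = (3·P_x/P_y)^(1/(4/3)), i.e. raised to the 0.75 power.
Substitute y = (y/x)·x into the budget: x* = M/(P_x + P_y·(y/x)).
Numerically y/x = 1.877754, so x* = 46/(4 + 5.18·1.877754) = 3.3511.

x* = 3.3511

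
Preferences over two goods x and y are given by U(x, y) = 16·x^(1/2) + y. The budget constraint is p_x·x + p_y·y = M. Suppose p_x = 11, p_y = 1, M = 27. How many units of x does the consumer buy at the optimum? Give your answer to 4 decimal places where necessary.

x* = 0.5289

Set MRS = p_x/p_y: 8·x^(−1/2) = p_x/p_y.
Thus x* = (8·p_y/p_x)² — independent of M — with the rest of income spent on y.
Plugging in: x* = (8·1/11)² = 0.5289.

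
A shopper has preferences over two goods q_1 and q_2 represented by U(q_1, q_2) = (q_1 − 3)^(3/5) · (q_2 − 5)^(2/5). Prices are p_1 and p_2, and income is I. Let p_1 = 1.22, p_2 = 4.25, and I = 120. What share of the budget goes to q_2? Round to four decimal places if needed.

share on q_2 = 0.494

Discretionary income = 120 − 3·1.22 − 5·4.25 = 95.09; q_1* = 3 + 0.6·95.09/1.22 = 49.7656; q_2* = 5 + 0.4·95.09/4.25 = 13.9496.
Expenditure on q_2: 4.25·13.9496 = 59.286; share = 0.494.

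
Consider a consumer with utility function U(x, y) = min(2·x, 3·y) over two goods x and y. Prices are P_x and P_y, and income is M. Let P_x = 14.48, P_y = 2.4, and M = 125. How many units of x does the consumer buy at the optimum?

x* = 7.7736

Demand: x*(P_x,P_y,M) = 3·M/(3·P_x + 2·P_y), y* = 2·M/(3·P_x + 2·P_y).
Here 3·14.48 + 2·2.4 = 48.24, giving x* = 7.7736.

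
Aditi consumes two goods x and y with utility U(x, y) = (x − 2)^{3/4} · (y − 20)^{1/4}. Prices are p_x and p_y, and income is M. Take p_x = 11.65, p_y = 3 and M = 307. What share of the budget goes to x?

After buying the subsistence bundle (2, 20), a share 0.75 of the remaining income goes to x: x* = 2 + 0.75·(M − 2p_x − 20p_y)/p_x.
Discretionary income = 307 − 2·11.65 − 20·3 = 223.7; x* = 2 + 0.75·223.7/11.65 = 16.4013; y* = 20 + 0.25·223.7/3 = 38.6417.
Expenditure on x: 11.65·16.4013 = 191.075; share = 0.6224.

share on x = 0.6224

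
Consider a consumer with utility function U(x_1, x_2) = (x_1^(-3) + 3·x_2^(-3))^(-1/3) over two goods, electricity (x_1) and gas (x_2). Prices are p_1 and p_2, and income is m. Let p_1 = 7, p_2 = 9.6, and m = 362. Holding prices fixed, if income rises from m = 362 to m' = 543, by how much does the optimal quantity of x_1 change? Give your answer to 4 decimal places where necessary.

Δx_1* = 9.6921

From the CES first-order condition, (1/3)·(x_2/x_1)^(4) = p_1/p_2.
Hence x_2/x_1 = (3·p_1/p_2)^(1/(4)), i.e. raised to the 0.25 power.
With the ratio pinned down, the budget gives x_1* = m/(p_1 + p_2·(x_2/x_1)) and x_2* = (x_2/x_1)·x_1*.
Numerically x_2/x_1 = 1.21615, so x_1* = 362/(7 + 9.6·1.21615) = 19.3842.
At m' = 543: x_1* = 29.0762. Change: 29.0762 − 19.3842 = 9.6921.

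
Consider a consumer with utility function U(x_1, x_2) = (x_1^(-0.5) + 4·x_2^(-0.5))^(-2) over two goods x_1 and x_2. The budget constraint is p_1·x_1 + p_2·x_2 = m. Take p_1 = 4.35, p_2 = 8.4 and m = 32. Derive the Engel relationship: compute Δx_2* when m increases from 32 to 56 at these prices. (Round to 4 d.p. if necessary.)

Numerically x_2/x_1 = 1.624975, so x_1* = 32/(4.35 + 8.4·1.624975) = 1.7778 and x_2* = 1.624975·1.7778 = 2.8889.
At m' = 56: x_2* = 5.0555. Change: 5.0555 − 2.8889 = 2.1667.

Δx_2* = 2.1667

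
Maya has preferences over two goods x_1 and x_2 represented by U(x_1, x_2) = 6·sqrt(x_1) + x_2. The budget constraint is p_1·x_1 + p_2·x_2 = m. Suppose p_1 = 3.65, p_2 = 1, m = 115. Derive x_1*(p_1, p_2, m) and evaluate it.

MU_x_1 = 3/√x_1, MU_x_2 = 1. Tangency: 3/√x_1 = p_1/p_2.
Thus x_1* = (3·p_2/p_1)² — independent of m — with the rest of income spent on x_2.
Plugging in: x_1* = (3·1/3.65)² = 0.6755.

x_1* = 0.6755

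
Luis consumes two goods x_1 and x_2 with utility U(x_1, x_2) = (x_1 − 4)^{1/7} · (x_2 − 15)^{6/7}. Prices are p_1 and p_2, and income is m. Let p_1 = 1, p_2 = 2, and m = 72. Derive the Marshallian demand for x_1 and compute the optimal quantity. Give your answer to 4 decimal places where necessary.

Let x_1' = x_1−4, x_2' = x_2−15. MRS = (1/6)·x_2'/x_1' = p_1/p_2.
Substituting into the budget: x_1* = 4 + 1/7·(m − 4·p_1 − 15·p_2)/p_1, and x_2* = 15 + 6/7·(…)/p_2.
Discretionary income = 72 − 4·1 − 15·2 = 38; x_1* = 4 + 1/7·38/1 = 9.4286.

x_1* = 9.4286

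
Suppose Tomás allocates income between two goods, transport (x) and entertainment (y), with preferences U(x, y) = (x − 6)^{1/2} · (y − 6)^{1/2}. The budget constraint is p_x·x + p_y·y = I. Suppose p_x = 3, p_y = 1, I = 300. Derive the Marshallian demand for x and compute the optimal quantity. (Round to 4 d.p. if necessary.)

x* = 52

This is Cobb-Douglas in (x−6, y−6): tangency gives 0.5·p_y·(y−6) = 0.5·p_x·(x−6).
After buying the subsistence bundle (6, 6), a share 0.5 of the remaining income goes to x: x* = 6 + 0.5·(I − 6p_x − 6p_y)/p_x.
Discretionary income = 300 − 6·3 − 6·1 = 276; x* = 6 + 0.5·276/3 = 52.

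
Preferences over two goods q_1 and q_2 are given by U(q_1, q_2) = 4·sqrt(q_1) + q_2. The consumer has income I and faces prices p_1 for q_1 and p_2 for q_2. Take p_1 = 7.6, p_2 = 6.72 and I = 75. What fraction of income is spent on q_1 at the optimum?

share on q_1 = 0.3169

Utility is quasi-linear in q_2; the FOC for q_1 is 2/√q_1 = p_1/p_2.
Thus q_1* = (2·p_2/p_1)² — independent of I — with the rest of income spent on q_2.
Plugging in: q_1* = (2·6.72/7.6)² = 3.1273, q_2* = 7.6239.
Expenditure on q_1: 7.6·3.1273 = 23.7676; share = 0.3169.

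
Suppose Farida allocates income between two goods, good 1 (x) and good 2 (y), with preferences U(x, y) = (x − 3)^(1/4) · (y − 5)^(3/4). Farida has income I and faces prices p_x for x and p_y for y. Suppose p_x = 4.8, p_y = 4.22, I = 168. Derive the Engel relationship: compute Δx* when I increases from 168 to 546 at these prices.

This is Cobb-Douglas in (x−3, y−5): tangency gives 0.25·p_y·(y−5) = 0.75·p_x·(x−3).
After buying the subsistence bundle (3, 5), a share 0.25 of the remaining income goes to x: x* = 3 + 0.25·(I − 3p_x − 5p_y)/p_x.
Discretionary income = 168 − 3·4.8 − 5·4.22 = 132.5; x* = 3 + 0.25·132.5/4.8 = 9.901.
At I' = 546: x* = 29.5885. Change: 29.5885 − 9.901 = 19.6875.

Δx* = 19.6875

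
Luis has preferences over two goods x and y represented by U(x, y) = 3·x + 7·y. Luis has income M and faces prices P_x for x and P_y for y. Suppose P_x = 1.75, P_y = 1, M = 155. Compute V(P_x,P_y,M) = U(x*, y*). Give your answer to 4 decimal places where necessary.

Perfect substitutes: compare marginal utility per dollar. 3/P_x vs 7/P_y → 1.7143 vs 7.
y gives more utility per dollar, so spend all income on y: y* = M/P_y, x* = 0.
Numerically: x* = 0, y* = 155.
Utility at the optimum: U(0, 155) = 1085.

V = 1085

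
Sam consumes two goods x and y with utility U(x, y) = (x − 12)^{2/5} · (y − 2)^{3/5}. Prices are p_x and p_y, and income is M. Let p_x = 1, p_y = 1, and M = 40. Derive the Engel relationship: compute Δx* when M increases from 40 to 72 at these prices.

Δx* = 12.8

Discretionary income = 40 − 12·1 − 2·1 = 26; x* = 12 + 0.4·26/1 = 22.4.
At M' = 72: x* = 35.2. Change: 35.2 − 22.4 = 12.8.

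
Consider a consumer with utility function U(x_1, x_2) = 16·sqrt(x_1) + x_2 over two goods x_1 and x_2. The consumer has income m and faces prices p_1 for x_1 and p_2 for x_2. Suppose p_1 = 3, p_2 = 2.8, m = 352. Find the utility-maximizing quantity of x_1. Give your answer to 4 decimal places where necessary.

x_1* = 55.7511

Set MRS = p_1/p_2: 8·x_1^(−1/2) = p_1/p_2.
Thus x_1* = (8·p_2/p_1)² — independent of m — with the rest of income spent on x_2.
Plugging in: x_1* = (8·2.8/3)² = 55.7511.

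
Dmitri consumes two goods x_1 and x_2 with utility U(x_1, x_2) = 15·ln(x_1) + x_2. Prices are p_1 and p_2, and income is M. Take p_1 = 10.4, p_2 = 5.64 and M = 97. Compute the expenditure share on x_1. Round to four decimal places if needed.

Set MRS = p_1/p_2: (15/x_1)/1 = p_1/p_2.
So x_1*(p_1,p_2) = 15·p_2/p_1, independent of income; and x_2* = (M − 15·p_2)/p_2.
At the given prices: x_1* = 15·5.64/10.4 = 8.1346, and x_2* = 2.1986.
Expenditure on x_1: 10.4·8.1346 = 84.6; share = 0.8722.

share on x_1 = 0.8722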